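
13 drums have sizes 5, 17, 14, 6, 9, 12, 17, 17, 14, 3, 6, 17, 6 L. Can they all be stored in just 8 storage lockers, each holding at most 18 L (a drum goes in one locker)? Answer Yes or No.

No

Total = 143 L; ⌈143/18⌉ = 8.
The bound of 8 does not rule out 8, but exhaustive search shows no assignment into 8 storage lockers of capacity 18 L exists — the minimum is 9.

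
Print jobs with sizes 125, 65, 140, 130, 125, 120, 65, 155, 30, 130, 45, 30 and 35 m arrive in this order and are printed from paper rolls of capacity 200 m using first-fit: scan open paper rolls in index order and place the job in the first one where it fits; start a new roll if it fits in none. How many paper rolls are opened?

7

  125 → roll 1 (new)  [load 125/200]
  65 → roll 1  [load 190/200]
  140 → roll 2 (new)  [load 140/200]
  130 → roll 3 (new)  [load 130/200]
  125 → roll 4 (new)  [load 125/200]
  120 → roll 5 (new)  [load 120/200]
  65 → roll 3  [load 195/200]
  155 → roll 6 (new)  [load 155/200]
  30 → roll 2  [load 170/200]
  130 → roll 7 (new)  [load 130/200]
  45 → roll 4  [load 170/200]
  30 → roll 2  [load 200/200]
  35 → roll 5  [load 155/200]
7 paper rolls opened.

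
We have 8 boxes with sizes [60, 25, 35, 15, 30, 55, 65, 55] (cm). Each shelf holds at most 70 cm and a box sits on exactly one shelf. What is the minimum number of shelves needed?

Total = 65 + 60 + 55 + 55 + 35 + 30 + 25 + 15 = 340 cm.
Lower bound: ⌈340/70⌉ = 5 shelves.
A packing using 6 shelves:
  shelf 1: 65 = 65
  shelf 2: 60 = 60
  shelf 3: 55 + 15 = 70
  shelf 4: 55 = 55
  shelf 5: 35 + 30 = 65
  shelf 6: 25 = 25
No arrangement into 5 shelves stays within capacity, so 6 is optimal.

6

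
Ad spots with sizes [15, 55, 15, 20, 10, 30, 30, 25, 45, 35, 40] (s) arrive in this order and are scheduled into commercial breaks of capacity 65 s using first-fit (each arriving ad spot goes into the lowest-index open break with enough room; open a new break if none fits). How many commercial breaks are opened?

  15 → break 1 (new)  [load 15/65]
  55 → break 2 (new)  [load 55/65]
  15 → break 1  [load 30/65]
  20 → break 1  [load 50/65]
  10 → break 1  [load 60/65]
  30 → break 3 (new)  [load 30/65]
  30 → break 3  [load 60/65]
  25 → break 4 (new)  [load 25/65]
  45 → break 5 (new)  [load 45/65]
  35 → break 4  [load 60/65]
  40 → break 6 (new)  [load 40/65]
6 commercial breaks opened.

6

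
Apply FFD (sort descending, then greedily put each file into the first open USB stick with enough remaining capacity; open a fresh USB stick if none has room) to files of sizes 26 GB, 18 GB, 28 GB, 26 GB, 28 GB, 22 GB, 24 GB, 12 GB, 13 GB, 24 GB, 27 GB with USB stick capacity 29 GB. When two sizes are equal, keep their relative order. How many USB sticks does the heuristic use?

Sorted descending: 28, 28, 27, 26, 26, 24, 24, 22, 18, 13, 12.
  28 → USB stick 1 (new)  [load 28/29]
  28 → USB stick 2 (new)  [load 28/29]
  27 → USB stick 3 (new)  [load 27/29]
  26 → USB stick 4 (new)  [load 26/29]
  26 → USB stick 5 (new)  [load 26/29]
  24 → USB stick 6 (new)  [load 24/29]
  24 → USB stick 7 (new)  [load 24/29]
  22 → USB stick 8 (new)  [load 22/29]
  18 → USB stick 9 (new)  [load 18/29]
  13 → USB stick 10 (new)  [load 13/29]
  12 → USB stick 10  [load 25/29]
10 USB sticks opened.

10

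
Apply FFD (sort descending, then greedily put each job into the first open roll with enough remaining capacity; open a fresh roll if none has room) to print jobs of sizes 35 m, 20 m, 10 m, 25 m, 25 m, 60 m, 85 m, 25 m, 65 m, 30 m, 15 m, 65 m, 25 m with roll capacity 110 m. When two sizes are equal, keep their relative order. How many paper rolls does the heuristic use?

5

Sorted descending: 85, 65, 65, 60, 35, 30, 25, 25, 25, 25, 20, 15, 10.
  85 → roll 1 (new)  [load 85/110]
  65 → roll 2 (new)  [load 65/110]
  65 → roll 3 (new)  [load 65/110]
  60 → roll 4 (new)  [load 60/110]
  35 → roll 2  [load 100/110]
  30 → roll 3  [load 95/110]
  25 → roll 1  [load 110/110]
  25 → roll 4  [load 85/110]
  25 → roll 4  [load 110/110]
  25 → roll 5 (new)  [load 25/110]
  20 → roll 5  [load 45/110]
  15 → roll 3  [load 110/110]
  10 → roll 2  [load 110/110]
5 paper rolls opened.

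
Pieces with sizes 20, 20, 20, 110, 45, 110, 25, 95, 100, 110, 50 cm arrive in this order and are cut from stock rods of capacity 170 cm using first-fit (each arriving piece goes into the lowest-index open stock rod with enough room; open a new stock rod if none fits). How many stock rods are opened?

5

  20 → stock rod 1 (new)  [load 20/170]
  20 → stock rod 1  [load 40/170]
  20 → stock rod 1  [load 60/170]
  110 → stock rod 1  [load 170/170]
  45 → stock rod 2 (new)  [load 45/170]
  110 → stock rod 2  [load 155/170]
  25 → stock rod 3 (new)  [load 25/170]
  95 → stock rod 3  [load 120/170]
  100 → stock rod 4 (new)  [load 100/170]
  110 → stock rod 5 (new)  [load 110/170]
  50 → stock rod 3  [load 170/170]
5 stock rods opened.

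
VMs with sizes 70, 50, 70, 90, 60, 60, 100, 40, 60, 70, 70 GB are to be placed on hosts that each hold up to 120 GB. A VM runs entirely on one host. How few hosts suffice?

8

Total = 100 + 90 + 70 + 70 + 70 + 70 + 60 + 60 + 60 + 50 + 40 = 740 GB.
Lower bound: ⌈740/120⌉ = 7 hosts.
A packing using 8 hosts:
  host 1: 100 = 100
  host 2: 90 = 90
  host 3: 70 + 50 = 120
  host 4: 70 + 40 = 110
  host 5: 70 = 70
  host 6: 70 = 70
  host 7: 60 + 60 = 120
  host 8: 60 = 60
No arrangement into 7 hosts stays within capacity, so 8 is optimal.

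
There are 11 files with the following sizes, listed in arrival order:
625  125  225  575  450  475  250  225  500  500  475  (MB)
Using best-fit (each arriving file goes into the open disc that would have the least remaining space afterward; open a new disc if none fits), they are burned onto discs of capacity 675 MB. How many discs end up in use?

8

  625 → disc 1 (new)  [load 625/675]
  125 → disc 2 (new)  [load 125/675]
  225 → disc 2  [load 350/675]
  575 → disc 3 (new)  [load 575/675]
  450 → disc 4 (new)  [load 450/675]
  475 → disc 5 (new)  [load 475/675]
  250 → disc 2  [load 600/675]
  225 → disc 4  [load 675/675]
  500 → disc 6 (new)  [load 500/675]
  500 → disc 7 (new)  [load 500/675]
  475 → disc 8 (new)  [load 475/675]
8 discs opened.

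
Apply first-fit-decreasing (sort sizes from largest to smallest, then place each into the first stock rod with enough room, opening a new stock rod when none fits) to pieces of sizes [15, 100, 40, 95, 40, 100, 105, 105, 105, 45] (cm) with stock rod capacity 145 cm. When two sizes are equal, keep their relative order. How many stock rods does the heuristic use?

Sorted descending: 105, 105, 105, 100, 100, 95, 45, 40, 40, 15.
  105 → stock rod 1 (new)  [load 105/145]
  105 → stock rod 2 (new)  [load 105/145]
  105 → stock rod 3 (new)  [load 105/145]
  100 → stock rod 4 (new)  [load 100/145]
  100 → stock rod 5 (new)  [load 100/145]
  95 → stock rod 6 (new)  [load 95/145]
  45 → stock rod 4  [load 145/145]
  40 → stock rod 1  [load 145/145]
  40 → stock rod 2  [load 145/145]
  15 → stock rod 3  [load 120/145]
6 stock rods opened.

6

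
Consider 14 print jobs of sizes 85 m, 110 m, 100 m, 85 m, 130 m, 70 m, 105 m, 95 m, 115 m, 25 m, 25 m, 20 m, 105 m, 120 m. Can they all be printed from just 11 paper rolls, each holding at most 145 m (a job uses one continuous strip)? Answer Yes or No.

A valid assignment using 11 paper rolls:
  roll 1: 130 = 130
  roll 2: 120 + 25 = 145
  roll 3: 115 + 25 = 140
  roll 4: 110 + 20 = 130
  roll 5: 105 = 105
  roll 6: 105 = 105
  roll 7: 100 = 100
  roll 8: 95 = 95
  roll 9: 85 = 85
  roll 10: 85 = 85
  roll 11: 70 = 70
Every load is within 145 m, so 11 paper rolls suffice.

Yes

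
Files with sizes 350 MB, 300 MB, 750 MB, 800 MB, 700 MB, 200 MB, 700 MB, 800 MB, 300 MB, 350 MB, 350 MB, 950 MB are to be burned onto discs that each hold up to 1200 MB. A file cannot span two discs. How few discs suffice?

6

Total = 950 + 800 + 800 + 750 + 700 + 700 + 350 + 350 + 350 + 300 + 300 + 200 = 6550 MB.
Lower bound: ⌈6550/1200⌉ = 6 discs.
A packing using 6 discs:
  disc 1: 950 + 200 = 1150
  disc 2: 800 + 350 = 1150
  disc 3: 800 + 350 = 1150
  disc 4: 750 + 350 = 1100
  disc 5: 700 + 300 = 1000
  disc 6: 700 + 300 = 1000
This matches the lower bound, so 6 is optimal.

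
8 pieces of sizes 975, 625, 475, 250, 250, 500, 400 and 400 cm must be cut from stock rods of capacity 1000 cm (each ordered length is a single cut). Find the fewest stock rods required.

5

Total = 975 + 625 + 500 + 475 + 400 + 400 + 250 + 250 = 3875 cm.
Lower bound: ⌈3875/1000⌉ = 4 stock rods.
A packing using 5 stock rods:
  stock rod 1: 975 = 975
  stock rod 2: 625 + 250 = 875
  stock rod 3: 500 + 475 = 975
  stock rod 4: 400 + 400 = 800
  stock rod 5: 250 = 250
No arrangement into 4 stock rods stays within capacity, so 5 is optimal.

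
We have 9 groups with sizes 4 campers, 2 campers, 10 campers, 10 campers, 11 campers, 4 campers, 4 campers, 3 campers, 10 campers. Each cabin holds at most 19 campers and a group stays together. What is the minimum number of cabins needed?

Total = 11 + 10 + 10 + 10 + 4 + 4 + 4 + 3 + 2 = 58 campers.
Lower bound: ⌈58/19⌉ = 4 cabins.
A packing using 4 cabins:
  cabin 1: 11 + 4 + 4 = 19
  cabin 2: 10 + 4 + 3 + 2 = 19
  cabin 3: 10 = 10
  cabin 4: 10 = 10
This matches the lower bound, so 4 is optimal.

4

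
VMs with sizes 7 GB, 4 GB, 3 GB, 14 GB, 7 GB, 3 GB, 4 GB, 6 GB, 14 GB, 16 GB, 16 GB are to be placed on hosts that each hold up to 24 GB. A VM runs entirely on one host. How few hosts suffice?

Total = 16 + 16 + 14 + 14 + 7 + 7 + 6 + 4 + 4 + 3 + 3 = 94 GB.
Lower bound: ⌈94/24⌉ = 4 hosts.
A packing using 4 hosts:
  host 1: 16 + 7 = 23
  host 2: 16 + 7 = 23
  host 3: 14 + 6 + 4 = 24
  host 4: 14 + 4 + 3 + 3 = 24
This matches the lower bound, so 4 is optimal.

4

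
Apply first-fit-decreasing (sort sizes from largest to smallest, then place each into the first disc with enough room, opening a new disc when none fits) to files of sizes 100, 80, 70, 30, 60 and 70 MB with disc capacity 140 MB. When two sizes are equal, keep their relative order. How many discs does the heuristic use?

3

Sorted descending: 100, 80, 70, 70, 60, 30.
  100 → disc 1 (new)  [load 100/140]
  80 → disc 2 (new)  [load 80/140]
  70 → disc 3 (new)  [load 70/140]
  70 → disc 3  [load 140/140]
  60 → disc 2  [load 140/140]
  30 → disc 1  [load 130/140]
3 discs opened.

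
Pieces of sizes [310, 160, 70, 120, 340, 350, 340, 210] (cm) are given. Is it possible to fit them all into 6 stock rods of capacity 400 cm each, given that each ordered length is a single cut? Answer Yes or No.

Yes

A valid assignment using 6 stock rods:
  stock rod 1: 350 = 350
  stock rod 2: 340 = 340
  stock rod 3: 340 = 340
  stock rod 4: 310 + 70 = 380
  stock rod 5: 210 + 160 = 370
  stock rod 6: 120 = 120
Every load is within 400 cm, so 6 stock rods suffice.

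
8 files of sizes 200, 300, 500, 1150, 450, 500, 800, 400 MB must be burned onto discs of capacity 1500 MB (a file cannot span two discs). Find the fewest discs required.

3

Total = 1150 + 800 + 500 + 500 + 450 + 400 + 300 + 200 = 4300 MB.
Lower bound: ⌈4300/1500⌉ = 3 discs.
A packing using 3 discs:
  disc 1: 1150 + 300 = 1450
  disc 2: 800 + 500 + 200 = 1500
  disc 3: 500 + 450 + 400 = 1350
This matches the lower bound, so 3 is optimal.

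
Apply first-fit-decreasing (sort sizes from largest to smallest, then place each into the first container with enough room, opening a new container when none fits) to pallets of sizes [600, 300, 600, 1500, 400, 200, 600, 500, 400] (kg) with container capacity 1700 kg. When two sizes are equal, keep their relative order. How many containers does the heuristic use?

Sorted descending: 1500, 600, 600, 600, 500, 400, 400, 300, 200.
  1500 → container 1 (new)  [load 1500/1700]
  600 → container 2 (new)  [load 600/1700]
  600 → container 2  [load 1200/1700]
  600 → container 3 (new)  [load 600/1700]
  500 → container 2  [load 1700/1700]
  400 → container 3  [load 1000/1700]
  400 → container 3  [load 1400/1700]
  300 → container 3  [load 1700/1700]
  200 → container 1  [load 1700/1700]
3 containers opened.

3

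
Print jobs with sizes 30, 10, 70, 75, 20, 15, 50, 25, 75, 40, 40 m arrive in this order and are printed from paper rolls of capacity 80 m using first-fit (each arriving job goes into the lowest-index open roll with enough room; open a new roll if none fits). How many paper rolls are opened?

6

  30 → roll 1 (new)  [load 30/80]
  10 → roll 1  [load 40/80]
  70 → roll 2 (new)  [load 70/80]
  75 → roll 3 (new)  [load 75/80]
  20 → roll 1  [load 60/80]
  15 → roll 1  [load 75/80]
  50 → roll 4 (new)  [load 50/80]
  25 → roll 4  [load 75/80]
  75 → roll 5 (new)  [load 75/80]
  40 → roll 6 (new)  [load 40/80]
  40 → roll 6  [load 80/80]
6 paper rolls opened.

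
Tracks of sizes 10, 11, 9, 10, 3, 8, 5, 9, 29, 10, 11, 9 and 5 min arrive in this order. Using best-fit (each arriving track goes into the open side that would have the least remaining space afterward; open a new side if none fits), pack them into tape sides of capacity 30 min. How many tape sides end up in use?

5

  10 → side 1 (new)  [load 10/30]
  11 → side 1  [load 21/30]
  9 → side 1  [load 30/30]
  10 → side 2 (new)  [load 10/30]
  3 → side 2  [load 13/30]
  8 → side 2  [load 21/30]
  5 → side 2  [load 26/30]
  9 → side 3 (new)  [load 9/30]
  29 → side 4 (new)  [load 29/30]
  10 → side 3  [load 19/30]
  11 → side 3  [load 30/30]
  9 → side 5 (new)  [load 9/30]
  5 → side 5  [load 14/30]
5 tape sides opened.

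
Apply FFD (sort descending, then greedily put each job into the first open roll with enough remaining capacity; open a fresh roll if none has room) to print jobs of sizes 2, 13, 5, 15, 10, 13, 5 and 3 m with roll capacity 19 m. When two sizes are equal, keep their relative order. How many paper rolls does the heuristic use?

Sorted descending: 15, 13, 13, 10, 5, 5, 3, 2.
  15 → roll 1 (new)  [load 15/19]
  13 → roll 2 (new)  [load 13/19]
  13 → roll 3 (new)  [load 13/19]
  10 → roll 4 (new)  [load 10/19]
  5 → roll 2  [load 18/19]
  5 → roll 3  [load 18/19]
  3 → roll 1  [load 18/19]
  2 → roll 4  [load 12/19]
4 paper rolls opened.

4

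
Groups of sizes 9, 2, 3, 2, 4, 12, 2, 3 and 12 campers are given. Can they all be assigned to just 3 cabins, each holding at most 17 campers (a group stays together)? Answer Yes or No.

Yes

A valid assignment using 3 cabins:
  cabin 1: 12 + 4 = 16
  cabin 2: 12 + 3 + 2 = 17
  cabin 3: 9 + 3 + 2 + 2 = 16
Every load is within 17 campers, so 3 cabins suffice.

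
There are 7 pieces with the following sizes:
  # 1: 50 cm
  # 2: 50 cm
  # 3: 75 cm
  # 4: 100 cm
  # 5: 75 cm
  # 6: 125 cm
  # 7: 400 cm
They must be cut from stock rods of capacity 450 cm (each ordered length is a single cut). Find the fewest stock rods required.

2

Total = 400 + 125 + 100 + 75 + 75 + 50 + 50 = 875 cm.
Lower bound: ⌈875/450⌉ = 2 stock rods.
A packing using 2 stock rods:
  stock rod 1: 400 + 50 = 450
  stock rod 2: 125 + 100 + 75 + 75 + 50 = 425
This matches the lower bound, so 2 is optimal.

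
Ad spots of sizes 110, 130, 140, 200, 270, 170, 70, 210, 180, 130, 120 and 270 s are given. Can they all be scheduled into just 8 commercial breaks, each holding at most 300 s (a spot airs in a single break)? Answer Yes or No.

A valid assignment using 8 commercial breaks:
  break 1: 270 = 270
  break 2: 270 = 270
  break 3: 210 + 70 = 280
  break 4: 200 = 200
  break 5: 180 + 120 = 300
  break 6: 170 + 130 = 300
  break 7: 140 + 130 = 270
  break 8: 110 = 110
Every load is within 300 s, so 8 commercial breaks suffice.

Yes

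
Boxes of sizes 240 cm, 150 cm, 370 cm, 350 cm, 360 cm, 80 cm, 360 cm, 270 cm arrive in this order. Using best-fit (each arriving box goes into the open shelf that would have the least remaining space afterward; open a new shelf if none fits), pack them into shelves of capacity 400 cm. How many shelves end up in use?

  240 → shelf 1 (new)  [load 240/400]
  150 → shelf 1  [load 390/400]
  370 → shelf 2 (new)  [load 370/400]
  350 → shelf 3 (new)  [load 350/400]
  360 → shelf 4 (new)  [load 360/400]
  80 → shelf 5 (new)  [load 80/400]
  360 → shelf 6 (new)  [load 360/400]
  270 → shelf 5  [load 350/400]
6 shelves opened.

6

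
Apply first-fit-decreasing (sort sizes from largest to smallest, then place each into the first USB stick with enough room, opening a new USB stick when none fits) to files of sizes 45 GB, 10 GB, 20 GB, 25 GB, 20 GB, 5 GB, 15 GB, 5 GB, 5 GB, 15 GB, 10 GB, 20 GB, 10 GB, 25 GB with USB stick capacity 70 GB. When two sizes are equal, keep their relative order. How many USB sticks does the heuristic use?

Sorted descending: 45, 25, 25, 20, 20, 20, 15, 15, 10, 10, 10, 5, 5, 5.
  45 → USB stick 1 (new)  [load 45/70]
  25 → USB stick 1  [load 70/70]
  25 → USB stick 2 (new)  [load 25/70]
  20 → USB stick 2  [load 45/70]
  20 → USB stick 2  [load 65/70]
  20 → USB stick 3 (new)  [load 20/70]
  15 → USB stick 3  [load 35/70]
  15 → USB stick 3  [load 50/70]
  10 → USB stick 3  [load 60/70]
  10 → USB stick 3  [load 70/70]
  10 → USB stick 4 (new)  [load 10/70]
  5 → USB stick 2  [load 70/70]
  5 → USB stick 4  [load 15/70]
  5 → USB stick 4  [load 20/70]
4 USB sticks opened.

4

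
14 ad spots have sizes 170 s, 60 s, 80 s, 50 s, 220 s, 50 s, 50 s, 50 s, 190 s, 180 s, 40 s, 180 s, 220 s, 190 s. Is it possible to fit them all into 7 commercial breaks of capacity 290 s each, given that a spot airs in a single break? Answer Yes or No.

Yes

A valid assignment using 7 commercial breaks:
  break 1: 220 + 60 = 280
  break 2: 220 + 50 = 270
  break 3: 190 + 80 = 270
  break 4: 190 + 50 + 50 = 290
  break 5: 180 + 50 + 40 = 270
  break 6: 180 = 180
  break 7: 170 = 170
Every load is within 290 s, so 7 commercial breaks suffice.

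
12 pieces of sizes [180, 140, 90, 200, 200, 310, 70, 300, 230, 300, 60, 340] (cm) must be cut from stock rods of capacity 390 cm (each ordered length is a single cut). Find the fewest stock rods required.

7

Total = 340 + 310 + 300 + 300 + 230 + 200 + 200 + 180 + 140 + 90 + 70 + 60 = 2420 cm.
Lower bound: ⌈2420/390⌉ = 7 stock rods.
A packing using 7 stock rods:
  stock rod 1: 340 = 340
  stock rod 2: 310 + 70 = 380
  stock rod 3: 300 + 90 = 390
  stock rod 4: 300 + 60 = 360
  stock rod 5: 230 + 140 = 370
  stock rod 6: 200 + 180 = 380
  stock rod 7: 200 = 200
This matches the lower bound, so 7 is optimal.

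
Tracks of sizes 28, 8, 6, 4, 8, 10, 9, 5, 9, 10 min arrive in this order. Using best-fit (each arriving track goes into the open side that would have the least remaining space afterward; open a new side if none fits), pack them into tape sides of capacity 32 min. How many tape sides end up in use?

4

  28 → side 1 (new)  [load 28/32]
  8 → side 2 (new)  [load 8/32]
  6 → side 2  [load 14/32]
  4 → side 1  [load 32/32]
  8 → side 2  [load 22/32]
  10 → side 2  [load 32/32]
  9 → side 3 (new)  [load 9/32]
  5 → side 3  [load 14/32]
  9 → side 3  [load 23/32]
  10 → side 4 (new)  [load 10/32]
4 tape sides opened.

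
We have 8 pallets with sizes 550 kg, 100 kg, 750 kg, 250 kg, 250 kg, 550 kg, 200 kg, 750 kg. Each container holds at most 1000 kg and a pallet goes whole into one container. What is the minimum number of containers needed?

Total = 750 + 750 + 550 + 550 + 250 + 250 + 200 + 100 = 3400 kg.
Lower bound: ⌈3400/1000⌉ = 4 containers.
A packing using 4 containers:
  container 1: 750 + 250 = 1000
  container 2: 750 + 250 = 1000
  container 3: 550 + 200 + 100 = 850
  container 4: 550 = 550
This matches the lower bound, so 4 is optimal.

4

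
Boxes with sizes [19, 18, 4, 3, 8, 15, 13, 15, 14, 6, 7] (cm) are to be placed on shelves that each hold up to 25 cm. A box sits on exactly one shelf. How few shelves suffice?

6

Total = 19 + 18 + 15 + 15 + 14 + 13 + 8 + 7 + 6 + 4 + 3 = 122 cm.
Lower bound: ⌈122/25⌉ = 5 shelves.
Also, 6 boxes each exceed 25/2 cm, and no two of those can share a shelf, so at least 6 shelves are needed.
A packing using 6 shelves:
  shelf 1: 19 + 6 = 25
  shelf 2: 18 + 7 = 25
  shelf 3: 15 + 8 = 23
  shelf 4: 15 + 4 + 3 = 22
  shelf 5: 14 = 14
  shelf 6: 13 = 13
This matches the lower bound, so 6 is optimal.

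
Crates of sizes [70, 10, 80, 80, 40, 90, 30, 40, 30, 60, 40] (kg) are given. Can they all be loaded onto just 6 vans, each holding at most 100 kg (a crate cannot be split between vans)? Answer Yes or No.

Total = 570 kg; ⌈570/100⌉ = 6.
The bound of 6 does not rule out 6, but exhaustive search shows no assignment into 6 vans of capacity 100 kg exists — the minimum is 7.

No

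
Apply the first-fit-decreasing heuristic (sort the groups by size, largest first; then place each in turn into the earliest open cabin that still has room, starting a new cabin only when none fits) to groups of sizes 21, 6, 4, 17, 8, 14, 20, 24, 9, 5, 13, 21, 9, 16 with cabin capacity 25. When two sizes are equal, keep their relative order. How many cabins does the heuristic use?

Sorted descending: 24, 21, 21, 20, 17, 16, 14, 13, 9, 9, 8, 6, 5, 4.
  24 → cabin 1 (new)  [load 24/25]
  21 → cabin 2 (new)  [load 21/25]
  21 → cabin 3 (new)  [load 21/25]
  20 → cabin 4 (new)  [load 20/25]
  17 → cabin 5 (new)  [load 17/25]
  16 → cabin 6 (new)  [load 16/25]
  14 → cabin 7 (new)  [load 14/25]
  13 → cabin 8 (new)  [load 13/25]
  9 → cabin 6  [load 25/25]
  9 → cabin 7  [load 23/25]
  8 → cabin 5  [load 25/25]
  6 → cabin 8  [load 19/25]
  5 → cabin 4  [load 25/25]
  4 → cabin 2  [load 25/25]
8 cabins opened.

8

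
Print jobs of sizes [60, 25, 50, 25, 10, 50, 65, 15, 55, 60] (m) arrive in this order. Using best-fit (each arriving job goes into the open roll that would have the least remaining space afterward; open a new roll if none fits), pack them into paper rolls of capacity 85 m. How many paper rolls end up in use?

  60 → roll 1 (new)  [load 60/85]
  25 → roll 1  [load 85/85]
  50 → roll 2 (new)  [load 50/85]
  25 → roll 2  [load 75/85]
  10 → roll 2  [load 85/85]
  50 → roll 3 (new)  [load 50/85]
  65 → roll 4 (new)  [load 65/85]
  15 → roll 4  [load 80/85]
  55 → roll 5 (new)  [load 55/85]
  60 → roll 6 (new)  [load 60/85]
6 paper rolls opened.

6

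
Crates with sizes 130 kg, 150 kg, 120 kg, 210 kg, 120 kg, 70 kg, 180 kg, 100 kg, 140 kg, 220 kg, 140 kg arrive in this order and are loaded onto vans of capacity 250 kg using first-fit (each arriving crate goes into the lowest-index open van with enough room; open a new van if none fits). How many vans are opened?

  130 → van 1 (new)  [load 130/250]
  150 → van 2 (new)  [load 150/250]
  120 → van 1  [load 250/250]
  210 → van 3 (new)  [load 210/250]
  120 → van 4 (new)  [load 120/250]
  70 → van 2  [load 220/250]
  180 → van 5 (new)  [load 180/250]
  100 → van 4  [load 220/250]
  140 → van 6 (new)  [load 140/250]
  220 → van 7 (new)  [load 220/250]
  140 → van 8 (new)  [load 140/250]
8 vans opened.

8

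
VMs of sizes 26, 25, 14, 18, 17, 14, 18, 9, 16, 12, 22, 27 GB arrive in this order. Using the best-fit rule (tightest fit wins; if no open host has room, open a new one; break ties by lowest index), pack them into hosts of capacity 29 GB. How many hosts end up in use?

9

  26 → host 1 (new)  [load 26/29]
  25 → host 2 (new)  [load 25/29]
  14 → host 3 (new)  [load 14/29]
  18 → host 4 (new)  [load 18/29]
  17 → host 5 (new)  [load 17/29]
  14 → host 3  [load 28/29]
  18 → host 6 (new)  [load 18/29]
  9 → host 4  [load 27/29]
  16 → host 7 (new)  [load 16/29]
  12 → host 5  [load 29/29]
  22 → host 8 (new)  [load 22/29]
  27 → host 9 (new)  [load 27/29]
9 hosts opened.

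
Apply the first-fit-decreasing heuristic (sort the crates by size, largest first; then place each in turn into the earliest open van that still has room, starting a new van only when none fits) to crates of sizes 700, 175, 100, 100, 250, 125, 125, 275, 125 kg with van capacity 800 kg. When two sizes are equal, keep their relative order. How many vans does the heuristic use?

Sorted descending: 700, 275, 250, 175, 125, 125, 125, 100, 100.
  700 → van 1 (new)  [load 700/800]
  275 → van 2 (new)  [load 275/800]
  250 → van 2  [load 525/800]
  175 → van 2  [load 700/800]
  125 → van 3 (new)  [load 125/800]
  125 → van 3  [load 250/800]
  125 → van 3  [load 375/800]
  100 → van 1  [load 800/800]
  100 → van 2  [load 800/800]
3 vans opened.

3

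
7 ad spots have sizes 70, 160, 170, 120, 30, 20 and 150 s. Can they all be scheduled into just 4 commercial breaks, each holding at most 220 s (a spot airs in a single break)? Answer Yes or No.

A valid assignment using 4 commercial breaks:
  break 1: 170 + 30 + 20 = 220
  break 2: 160 = 160
  break 3: 150 + 70 = 220
  break 4: 120 = 120
Every load is within 220 s, so 4 commercial breaks suffice.

Yes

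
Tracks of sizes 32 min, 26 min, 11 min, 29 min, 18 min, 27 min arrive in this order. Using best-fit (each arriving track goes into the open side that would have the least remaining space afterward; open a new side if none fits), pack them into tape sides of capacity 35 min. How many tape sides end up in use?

  32 → side 1 (new)  [load 32/35]
  26 → side 2 (new)  [load 26/35]
  11 → side 3 (new)  [load 11/35]
  29 → side 4 (new)  [load 29/35]
  18 → side 3  [load 29/35]
  27 → side 5 (new)  [load 27/35]
5 tape sides opened.

5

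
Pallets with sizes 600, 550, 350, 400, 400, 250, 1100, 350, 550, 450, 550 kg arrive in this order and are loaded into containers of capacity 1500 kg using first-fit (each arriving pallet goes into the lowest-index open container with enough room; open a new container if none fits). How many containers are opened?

  600 → container 1 (new)  [load 600/1500]
  550 → container 1  [load 1150/1500]
  350 → container 1  [load 1500/1500]
  400 → container 2 (new)  [load 400/1500]
  400 → container 2  [load 800/1500]
  250 → container 2  [load 1050/1500]
  1100 → container 3 (new)  [load 1100/1500]
  350 → container 2  [load 1400/1500]
  550 → container 4 (new)  [load 550/1500]
  450 → container 4  [load 1000/1500]
  550 → container 5 (new)  [load 550/1500]
5 containers opened.

5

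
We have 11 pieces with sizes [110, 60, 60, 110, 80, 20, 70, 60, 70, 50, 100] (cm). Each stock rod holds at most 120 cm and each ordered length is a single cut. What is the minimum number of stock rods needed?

Total = 110 + 110 + 100 + 80 + 70 + 70 + 60 + 60 + 60 + 50 + 20 = 790 cm.
Lower bound: ⌈790/120⌉ = 7 stock rods.
A packing using 8 stock rods:
  stock rod 1: 110 = 110
  stock rod 2: 110 = 110
  stock rod 3: 100 + 20 = 120
  stock rod 4: 80 = 80
  stock rod 5: 70 + 50 = 120
  stock rod 6: 70 = 70
  stock rod 7: 60 + 60 = 120
  stock rod 8: 60 = 60
No arrangement into 7 stock rods stays within capacity, so 8 is optimal.

8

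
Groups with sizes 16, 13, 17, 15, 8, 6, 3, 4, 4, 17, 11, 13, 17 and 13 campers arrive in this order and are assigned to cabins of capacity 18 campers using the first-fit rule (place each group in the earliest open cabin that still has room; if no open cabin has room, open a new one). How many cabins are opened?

  16 → cabin 1 (new)  [load 16/18]
  13 → cabin 2 (new)  [load 13/18]
  17 → cabin 3 (new)  [load 17/18]
  15 → cabin 4 (new)  [load 15/18]
  8 → cabin 5 (new)  [load 8/18]
  6 → cabin 5  [load 14/18]
  3 → cabin 2  [load 16/18]
  4 → cabin 5  [load 18/18]
  4 → cabin 6 (new)  [load 4/18]
  17 → cabin 7 (new)  [load 17/18]
  11 → cabin 6  [load 15/18]
  13 → cabin 8 (new)  [load 13/18]
  17 → cabin 9 (new)  [load 17/18]
  13 → cabin 10 (new)  [load 13/18]
10 cabins opened.

10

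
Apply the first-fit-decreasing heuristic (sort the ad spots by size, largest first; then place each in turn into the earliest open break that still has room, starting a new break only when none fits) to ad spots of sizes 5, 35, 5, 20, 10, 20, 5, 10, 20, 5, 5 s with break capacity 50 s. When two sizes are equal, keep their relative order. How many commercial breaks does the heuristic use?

3

Sorted descending: 35, 20, 20, 20, 10, 10, 5, 5, 5, 5, 5.
  35 → break 1 (new)  [load 35/50]
  20 → break 2 (new)  [load 20/50]
  20 → break 2  [load 40/50]
  20 → break 3 (new)  [load 20/50]
  10 → break 1  [load 45/50]
  10 → break 2  [load 50/50]
  5 → break 1  [load 50/50]
  5 → break 3  [load 25/50]
  5 → break 3  [load 30/50]
  5 → break 3  [load 35/50]
  5 → break 3  [load 40/50]
3 commercial breaks opened.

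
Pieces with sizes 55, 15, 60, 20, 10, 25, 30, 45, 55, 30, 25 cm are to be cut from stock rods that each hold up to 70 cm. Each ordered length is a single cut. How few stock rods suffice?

Total = 60 + 55 + 55 + 45 + 30 + 30 + 25 + 25 + 20 + 15 + 10 = 370 cm.
Lower bound: ⌈370/70⌉ = 6 stock rods.
A packing using 6 stock rods:
  stock rod 1: 60 + 10 = 70
  stock rod 2: 55 + 15 = 70
  stock rod 3: 55 = 55
  stock rod 4: 45 + 25 = 70
  stock rod 5: 30 + 30 = 60
  stock rod 6: 25 + 20 = 45
This matches the lower bound, so 6 is optimal.

6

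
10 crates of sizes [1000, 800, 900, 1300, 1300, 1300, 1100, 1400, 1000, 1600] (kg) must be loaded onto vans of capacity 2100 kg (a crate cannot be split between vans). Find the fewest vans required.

7

Total = 1600 + 1400 + 1300 + 1300 + 1300 + 1100 + 1000 + 1000 + 900 + 800 = 11700 kg.
Lower bound: ⌈11700/2100⌉ = 6 vans.
A packing using 7 vans:
  van 1: 1600 = 1600
  van 2: 1400 = 1400
  van 3: 1300 + 800 = 2100
  van 4: 1300 = 1300
  van 5: 1300 = 1300
  van 6: 1100 + 1000 = 2100
  van 7: 1000 + 900 = 1900
No arrangement into 6 vans stays within capacity, so 7 is optimal.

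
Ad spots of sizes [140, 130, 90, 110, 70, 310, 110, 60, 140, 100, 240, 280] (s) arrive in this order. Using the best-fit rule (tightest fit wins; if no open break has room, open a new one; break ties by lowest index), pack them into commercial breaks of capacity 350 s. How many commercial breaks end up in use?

6

  140 → break 1 (new)  [load 140/350]
  130 → break 1  [load 270/350]
  90 → break 2 (new)  [load 90/350]
  110 → break 2  [load 200/350]
  70 → break 1  [load 340/350]
  310 → break 3 (new)  [load 310/350]
  110 → break 2  [load 310/350]
  60 → break 4 (new)  [load 60/350]
  140 → break 4  [load 200/350]
  100 → break 4  [load 300/350]
  240 → break 5 (new)  [load 240/350]
  280 → break 6 (new)  [load 280/350]
6 commercial breaks opened.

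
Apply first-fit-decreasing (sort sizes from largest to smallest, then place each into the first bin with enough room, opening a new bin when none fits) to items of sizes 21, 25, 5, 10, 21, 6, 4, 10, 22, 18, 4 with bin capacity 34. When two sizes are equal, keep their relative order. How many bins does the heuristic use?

Sorted descending: 25, 22, 21, 21, 18, 10, 10, 6, 5, 4, 4.
  25 → bin 1 (new)  [load 25/34]
  22 → bin 2 (new)  [load 22/34]
  21 → bin 3 (new)  [load 21/34]
  21 → bin 4 (new)  [load 21/34]
  18 → bin 5 (new)  [load 18/34]
  10 → bin 2  [load 32/34]
  10 → bin 3  [load 31/34]
  6 → bin 1  [load 31/34]
  5 → bin 4  [load 26/34]
  4 → bin 4  [load 30/34]
  4 → bin 4  [load 34/34]
5 bins opened.

5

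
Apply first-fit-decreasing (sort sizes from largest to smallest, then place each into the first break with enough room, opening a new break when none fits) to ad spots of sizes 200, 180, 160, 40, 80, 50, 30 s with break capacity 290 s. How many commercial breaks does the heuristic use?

3

Sorted descending: 200, 180, 160, 80, 50, 40, 30.
  200 → break 1 (new)  [load 200/290]
  180 → break 2 (new)  [load 180/290]
  160 → break 3 (new)  [load 160/290]
  80 → break 1  [load 280/290]
  50 → break 2  [load 230/290]
  40 → break 2  [load 270/290]
  30 → break 3  [load 190/290]
3 commercial breaks opened.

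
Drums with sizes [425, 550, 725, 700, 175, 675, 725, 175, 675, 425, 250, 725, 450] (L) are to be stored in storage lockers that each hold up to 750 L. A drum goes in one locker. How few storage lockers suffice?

Total = 725 + 725 + 725 + 700 + 675 + 675 + 550 + 450 + 425 + 425 + 250 + 175 + 175 = 6675 L.
Lower bound: ⌈6675/750⌉ = 9 storage lockers.
Also, 10 drums each exceed 375 L, and no two of those can share a locker, so at least 10 storage lockers are needed.
A packing using 10 storage lockers:
  locker 1: 725 = 725
  locker 2: 725 = 725
  locker 3: 725 = 725
  locker 4: 700 = 700
  locker 5: 675 = 675
  locker 6: 675 = 675
  locker 7: 550 + 175 = 725
  locker 8: 450 + 250 = 700
  locker 9: 425 + 175 = 600
  locker 10: 425 = 425
This matches the lower bound, so 10 is optimal.

10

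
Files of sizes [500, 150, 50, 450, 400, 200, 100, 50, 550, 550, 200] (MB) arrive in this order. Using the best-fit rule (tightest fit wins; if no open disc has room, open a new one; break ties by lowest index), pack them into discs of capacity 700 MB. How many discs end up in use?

5

  500 → disc 1 (new)  [load 500/700]
  150 → disc 1  [load 650/700]
  50 → disc 1  [load 700/700]
  450 → disc 2 (new)  [load 450/700]
  400 → disc 3 (new)  [load 400/700]
  200 → disc 2  [load 650/700]
  100 → disc 3  [load 500/700]
  50 → disc 2  [load 700/700]
  550 → disc 4 (new)  [load 550/700]
  550 → disc 5 (new)  [load 550/700]
  200 → disc 3  [load 700/700]
5 discs opened.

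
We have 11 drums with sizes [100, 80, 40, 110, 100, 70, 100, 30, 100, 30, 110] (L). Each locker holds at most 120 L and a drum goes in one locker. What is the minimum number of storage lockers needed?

9

Total = 110 + 110 + 100 + 100 + 100 + 100 + 80 + 70 + 40 + 30 + 30 = 870 L.
Lower bound: ⌈870/120⌉ = 8 storage lockers.
A packing using 9 storage lockers:
  locker 1: 110 = 110
  locker 2: 110 = 110
  locker 3: 100 = 100
  locker 4: 100 = 100
  locker 5: 100 = 100
  locker 6: 100 = 100
  locker 7: 80 + 40 = 120
  locker 8: 70 + 30 = 100
  locker 9: 30 = 30
No arrangement into 8 storage lockers stays within capacity, so 9 is optimal.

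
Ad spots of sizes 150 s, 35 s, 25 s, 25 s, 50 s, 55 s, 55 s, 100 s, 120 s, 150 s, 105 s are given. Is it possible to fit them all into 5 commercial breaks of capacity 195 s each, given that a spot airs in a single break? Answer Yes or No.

A valid assignment using 5 commercial breaks:
  break 1: 150 + 35 = 185
  break 2: 150 + 25 = 175
  break 3: 120 + 55 = 175
  break 4: 105 + 55 + 25 = 185
  break 5: 100 + 50 = 150
Every load is within 195 s, so 5 commercial breaks suffice.

Yes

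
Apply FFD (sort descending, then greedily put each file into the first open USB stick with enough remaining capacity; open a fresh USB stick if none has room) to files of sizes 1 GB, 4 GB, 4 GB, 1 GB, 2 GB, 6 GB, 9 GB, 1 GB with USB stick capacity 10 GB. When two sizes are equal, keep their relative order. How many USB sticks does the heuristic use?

Sorted descending: 9, 6, 4, 4, 2, 1, 1, 1.
  9 → USB stick 1 (new)  [load 9/10]
  6 → USB stick 2 (new)  [load 6/10]
  4 → USB stick 2  [load 10/10]
  4 → USB stick 3 (new)  [load 4/10]
  2 → USB stick 3  [load 6/10]
  1 → USB stick 1  [load 10/10]
  1 → USB stick 3  [load 7/10]
  1 → USB stick 3  [load 8/10]
3 USB sticks opened.

3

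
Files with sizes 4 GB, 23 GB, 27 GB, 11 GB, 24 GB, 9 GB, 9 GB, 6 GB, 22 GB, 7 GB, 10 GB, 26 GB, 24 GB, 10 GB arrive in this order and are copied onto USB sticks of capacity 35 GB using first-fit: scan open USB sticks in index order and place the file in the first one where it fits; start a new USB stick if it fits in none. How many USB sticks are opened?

  4 → USB stick 1 (new)  [load 4/35]
  23 → USB stick 1  [load 27/35]
  27 → USB stick 2 (new)  [load 27/35]
  11 → USB stick 3 (new)  [load 11/35]
  24 → USB stick 3  [load 35/35]
  9 → USB stick 4 (new)  [load 9/35]
  9 → USB stick 4  [load 18/35]
  6 → USB stick 1  [load 33/35]
  22 → USB stick 5 (new)  [load 22/35]
  7 → USB stick 2  [load 34/35]
  10 → USB stick 4  [load 28/35]
  26 → USB stick 6 (new)  [load 26/35]
  24 → USB stick 7 (new)  [load 24/35]
  10 → USB stick 5  [load 32/35]
7 USB sticks opened.

7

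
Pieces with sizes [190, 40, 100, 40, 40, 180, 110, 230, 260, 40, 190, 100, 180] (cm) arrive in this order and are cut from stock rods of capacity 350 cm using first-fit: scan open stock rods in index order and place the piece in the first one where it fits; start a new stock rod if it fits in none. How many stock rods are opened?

6

  190 → stock rod 1 (new)  [load 190/350]
  40 → stock rod 1  [load 230/350]
  100 → stock rod 1  [load 330/350]
  40 → stock rod 2 (new)  [load 40/350]
  40 → stock rod 2  [load 80/350]
  180 → stock rod 2  [load 260/350]
  110 → stock rod 3 (new)  [load 110/350]
  230 → stock rod 3  [load 340/350]
  260 → stock rod 4 (new)  [load 260/350]
  40 → stock rod 2  [load 300/350]
  190 → stock rod 5 (new)  [load 190/350]
  100 → stock rod 5  [load 290/350]
  180 → stock rod 6 (new)  [load 180/350]
6 stock rods opened.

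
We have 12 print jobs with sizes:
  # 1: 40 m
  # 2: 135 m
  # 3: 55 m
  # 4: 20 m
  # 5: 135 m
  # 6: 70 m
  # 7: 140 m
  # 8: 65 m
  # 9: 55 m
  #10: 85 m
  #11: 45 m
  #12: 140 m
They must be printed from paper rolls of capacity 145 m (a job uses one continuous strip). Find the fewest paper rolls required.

8

Total = 140 + 140 + 135 + 135 + 85 + 70 + 65 + 55 + 55 + 45 + 40 + 20 = 985 m.
Lower bound: ⌈985/145⌉ = 7 paper rolls.
A packing using 8 paper rolls:
  roll 1: 140 = 140
  roll 2: 140 = 140
  roll 3: 135 = 135
  roll 4: 135 = 135
  roll 5: 85 + 55 = 140
  roll 6: 70 + 65 = 135
  roll 7: 55 + 45 + 40 = 140
  roll 8: 20 = 20
No arrangement into 7 paper rolls stays within capacity, so 8 is optimal.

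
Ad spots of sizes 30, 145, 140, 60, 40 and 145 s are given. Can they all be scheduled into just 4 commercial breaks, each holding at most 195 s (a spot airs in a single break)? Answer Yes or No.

A valid assignment using 4 commercial breaks:
  break 1: 145 + 40 = 185
  break 2: 145 + 30 = 175
  break 3: 140 = 140
  break 4: 60 = 60
Every load is within 195 s, so 4 commercial breaks suffice.

Yes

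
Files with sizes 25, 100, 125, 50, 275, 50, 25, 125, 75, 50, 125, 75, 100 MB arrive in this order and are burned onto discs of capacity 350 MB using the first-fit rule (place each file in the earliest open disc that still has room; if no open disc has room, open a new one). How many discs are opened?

  25 → disc 1 (new)  [load 25/350]
  100 → disc 1  [load 125/350]
  125 → disc 1  [load 250/350]
  50 → disc 1  [load 300/350]
  275 → disc 2 (new)  [load 275/350]
  50 → disc 1  [load 350/350]
  25 → disc 2  [load 300/350]
  125 → disc 3 (new)  [load 125/350]
  75 → disc 3  [load 200/350]
  50 → disc 2  [load 350/350]
  125 → disc 3  [load 325/350]
  75 → disc 4 (new)  [load 75/350]
  100 → disc 4  [load 175/350]
4 discs opened.

4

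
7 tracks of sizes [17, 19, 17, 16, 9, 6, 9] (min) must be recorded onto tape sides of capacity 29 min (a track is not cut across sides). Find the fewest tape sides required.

Total = 19 + 17 + 17 + 16 + 9 + 9 + 6 = 93 min.
Lower bound: ⌈93/29⌉ = 4 tape sides.
A packing using 4 tape sides:
  side 1: 19 + 9 = 28
  side 2: 17 + 9 = 26
  side 3: 17 + 6 = 23
  side 4: 16 = 16
This matches the lower bound, so 4 is optimal.

4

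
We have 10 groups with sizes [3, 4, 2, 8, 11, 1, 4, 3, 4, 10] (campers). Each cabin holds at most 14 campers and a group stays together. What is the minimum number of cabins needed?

Total = 11 + 10 + 8 + 4 + 4 + 4 + 3 + 3 + 2 + 1 = 50 campers.
Lower bound: ⌈50/14⌉ = 4 cabins.
A packing using 4 cabins:
  cabin 1: 11 + 3 = 14
  cabin 2: 10 + 4 = 14
  cabin 3: 8 + 4 + 2 = 14
  cabin 4: 4 + 3 + 1 = 8
This matches the lower bound, so 4 is optimal.

4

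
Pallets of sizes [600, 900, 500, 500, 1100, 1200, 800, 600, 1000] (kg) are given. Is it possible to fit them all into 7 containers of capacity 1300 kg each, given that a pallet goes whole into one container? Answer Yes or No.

A valid assignment using 7 containers:
  container 1: 1200 = 1200
  container 2: 1100 = 1100
  container 3: 1000 = 1000
  container 4: 900 = 900
  container 5: 800 + 500 = 1300
  container 6: 600 + 600 = 1200
  container 7: 500 = 500
Every load is within 1300 kg, so 7 containers suffice.

Yes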